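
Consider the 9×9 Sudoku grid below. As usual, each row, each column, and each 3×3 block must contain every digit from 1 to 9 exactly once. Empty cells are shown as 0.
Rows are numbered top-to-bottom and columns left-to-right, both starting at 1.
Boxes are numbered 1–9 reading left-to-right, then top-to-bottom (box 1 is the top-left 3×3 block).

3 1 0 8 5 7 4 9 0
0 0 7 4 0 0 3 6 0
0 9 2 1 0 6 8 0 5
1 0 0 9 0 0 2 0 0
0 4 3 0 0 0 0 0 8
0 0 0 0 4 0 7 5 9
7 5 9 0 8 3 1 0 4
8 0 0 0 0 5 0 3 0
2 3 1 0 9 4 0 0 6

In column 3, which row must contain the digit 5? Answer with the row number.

4

Consider where 5 can go in column 3.
r1c3 is out (row 1 already has a 5).
r6c3 is out (row 6 already has a 5).
r8c3 is out (row 8 already has a 5).
So the only cell in column 3 that can hold 5 is r4c3.
That is row 4.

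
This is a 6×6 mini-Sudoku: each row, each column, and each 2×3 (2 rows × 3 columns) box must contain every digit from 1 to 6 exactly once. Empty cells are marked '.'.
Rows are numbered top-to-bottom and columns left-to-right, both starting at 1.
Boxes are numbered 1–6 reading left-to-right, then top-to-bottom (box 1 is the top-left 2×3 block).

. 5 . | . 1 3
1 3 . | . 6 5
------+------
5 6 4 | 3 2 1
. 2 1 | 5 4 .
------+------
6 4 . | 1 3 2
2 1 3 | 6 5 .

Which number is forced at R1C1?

4

Row 1 already contains {1, 3, 5}.
Column 1 already contains {1, 2, 5, 6}.
Its 2×3 block (box 1) already contains {1, 3, 5}.
The only value from 1–6 not eliminated is 4, so R1C1 = 4.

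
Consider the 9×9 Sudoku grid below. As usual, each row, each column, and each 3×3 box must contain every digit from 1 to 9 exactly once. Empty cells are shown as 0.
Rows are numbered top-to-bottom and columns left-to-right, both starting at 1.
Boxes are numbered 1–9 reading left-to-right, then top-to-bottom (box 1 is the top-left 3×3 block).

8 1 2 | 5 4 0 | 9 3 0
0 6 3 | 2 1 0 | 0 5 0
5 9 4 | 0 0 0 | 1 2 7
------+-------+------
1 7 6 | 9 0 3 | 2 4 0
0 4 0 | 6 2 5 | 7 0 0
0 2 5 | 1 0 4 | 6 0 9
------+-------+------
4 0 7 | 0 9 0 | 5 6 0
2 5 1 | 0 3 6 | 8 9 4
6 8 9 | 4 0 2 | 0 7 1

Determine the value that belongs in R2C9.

8

Row 2 already contains {1, 2, 3, 5, 6}.
Column 9 already contains {1, 4, 7, 9}.
Its 3×3 block (box 3) already contains {1, 2, 3, 5, 7, 9}.
The only value from 1–9 not eliminated is 8, so R2C9 = 8.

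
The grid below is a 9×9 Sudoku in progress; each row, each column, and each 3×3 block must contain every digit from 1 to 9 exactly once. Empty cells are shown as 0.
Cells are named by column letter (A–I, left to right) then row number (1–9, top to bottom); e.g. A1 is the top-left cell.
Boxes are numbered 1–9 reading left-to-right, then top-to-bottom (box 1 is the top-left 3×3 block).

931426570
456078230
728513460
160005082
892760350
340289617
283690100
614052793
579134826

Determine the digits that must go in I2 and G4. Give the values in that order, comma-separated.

For I2:
  Consider where 1 can go in box 3.
  I1 is out (row 1 already has a 1).
  I3 is out (row 3 already has a 1).
  So the only cell in box 3 that can hold 1 is I2.
  So I2 = 1.
For G4:
  Row 4 already contains {1, 2, 5, 6, 8}.
  Column G already contains {1, 2, 3, 4, 5, 6, 7, 8}.
  Its 3×3 block (box 6) already contains {1, 2, 3, 5, 6, 7, 8}.
  The only value from 1–9 not eliminated is 9, so G4 = 9.

1,9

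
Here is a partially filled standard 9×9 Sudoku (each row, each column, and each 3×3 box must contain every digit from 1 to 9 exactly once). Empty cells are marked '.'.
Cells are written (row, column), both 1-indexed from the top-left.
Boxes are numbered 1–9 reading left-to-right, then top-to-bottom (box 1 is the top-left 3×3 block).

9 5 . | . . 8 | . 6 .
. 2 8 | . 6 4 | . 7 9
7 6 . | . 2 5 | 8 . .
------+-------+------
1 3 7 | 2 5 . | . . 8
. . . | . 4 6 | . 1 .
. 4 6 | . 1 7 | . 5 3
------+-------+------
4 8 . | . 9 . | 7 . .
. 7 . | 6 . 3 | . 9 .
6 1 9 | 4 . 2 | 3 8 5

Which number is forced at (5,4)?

Cell (5,4) itself could take any of {3, 8, 9} by direct elimination.
Consider where 3 can go in box 5.
(4,6) is out (row 4 already has a 3).
(6,4) is out (row 6 already has a 3).
So the only cell in box 5 that can hold 3 is (5,4).
Therefore (5,4) = 3.

3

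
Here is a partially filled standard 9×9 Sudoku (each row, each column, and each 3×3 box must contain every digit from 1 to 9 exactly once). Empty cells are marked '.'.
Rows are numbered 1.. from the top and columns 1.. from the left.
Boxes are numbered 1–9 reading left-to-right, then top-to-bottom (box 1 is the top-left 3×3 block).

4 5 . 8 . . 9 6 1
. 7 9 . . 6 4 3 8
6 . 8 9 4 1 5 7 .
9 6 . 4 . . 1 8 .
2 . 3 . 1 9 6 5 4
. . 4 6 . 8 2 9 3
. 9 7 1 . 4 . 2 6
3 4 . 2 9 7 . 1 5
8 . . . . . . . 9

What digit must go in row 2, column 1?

Row 2 already contains {3, 4, 6, 7, 8, 9}.
Column 1 already contains {2, 3, 4, 6, 8, 9}.
Its 3×3 block (box 1) already contains {4, 5, 6, 7, 8, 9}.
The only value from 1–9 not eliminated is 1, so row 2, column 1 = 1.

1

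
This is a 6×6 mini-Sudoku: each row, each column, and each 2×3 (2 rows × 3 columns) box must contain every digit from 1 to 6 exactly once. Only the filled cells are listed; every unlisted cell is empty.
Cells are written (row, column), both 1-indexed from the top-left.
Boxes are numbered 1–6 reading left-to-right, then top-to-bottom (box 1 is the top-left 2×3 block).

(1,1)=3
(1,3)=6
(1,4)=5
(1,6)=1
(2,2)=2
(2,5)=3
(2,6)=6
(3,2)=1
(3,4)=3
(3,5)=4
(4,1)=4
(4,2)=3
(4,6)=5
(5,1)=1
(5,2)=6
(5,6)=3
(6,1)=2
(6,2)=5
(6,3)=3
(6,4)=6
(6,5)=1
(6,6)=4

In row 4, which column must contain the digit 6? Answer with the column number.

5

Consider where 6 can go in row 4.
(4,3) is out (column 3 already has a 6).
(4,4) is out (column 4 already has a 6).
So the only cell in row 4 that can hold 6 is (4,5).
That is column 5.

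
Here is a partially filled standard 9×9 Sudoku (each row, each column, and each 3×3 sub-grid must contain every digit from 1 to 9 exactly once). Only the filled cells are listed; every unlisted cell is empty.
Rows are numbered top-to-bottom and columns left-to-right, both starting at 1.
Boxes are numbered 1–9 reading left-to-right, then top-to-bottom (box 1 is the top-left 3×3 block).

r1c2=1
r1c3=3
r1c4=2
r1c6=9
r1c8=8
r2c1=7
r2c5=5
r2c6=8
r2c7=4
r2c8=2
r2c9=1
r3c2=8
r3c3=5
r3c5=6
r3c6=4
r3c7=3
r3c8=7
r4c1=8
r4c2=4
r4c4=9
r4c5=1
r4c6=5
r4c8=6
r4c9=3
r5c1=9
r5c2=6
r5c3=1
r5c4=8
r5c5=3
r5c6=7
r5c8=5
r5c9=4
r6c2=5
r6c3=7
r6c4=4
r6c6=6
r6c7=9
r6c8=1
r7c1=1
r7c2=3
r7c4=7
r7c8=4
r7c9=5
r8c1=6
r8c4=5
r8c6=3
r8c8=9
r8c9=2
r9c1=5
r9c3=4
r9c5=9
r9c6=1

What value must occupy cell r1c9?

6

Row 1 already contains {1, 2, 3, 8, 9}.
Column 9 already contains {1, 2, 3, 4, 5}.
Its 3×3 block (box 3) already contains {1, 2, 3, 4, 7, 8}.
The only value from 1–9 not eliminated is 6, so r1c9 = 6.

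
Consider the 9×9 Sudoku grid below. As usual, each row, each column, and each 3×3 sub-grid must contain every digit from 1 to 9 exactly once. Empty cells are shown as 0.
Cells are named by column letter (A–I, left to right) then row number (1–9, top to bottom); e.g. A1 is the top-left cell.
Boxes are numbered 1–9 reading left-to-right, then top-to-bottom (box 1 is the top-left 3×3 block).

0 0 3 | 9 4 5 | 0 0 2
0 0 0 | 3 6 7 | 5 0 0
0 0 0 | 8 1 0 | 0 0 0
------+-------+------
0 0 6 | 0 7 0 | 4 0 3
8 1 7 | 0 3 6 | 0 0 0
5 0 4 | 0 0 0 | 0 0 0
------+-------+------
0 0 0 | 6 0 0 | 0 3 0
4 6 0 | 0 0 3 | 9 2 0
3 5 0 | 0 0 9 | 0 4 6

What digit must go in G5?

2

Row 5 already contains {1, 3, 6, 7, 8}.
Column G already contains {4, 5, 9}.
Its 3×3 block (box 6) already contains {3, 4}.
The only value from 1–9 not eliminated is 2, so G5 = 2.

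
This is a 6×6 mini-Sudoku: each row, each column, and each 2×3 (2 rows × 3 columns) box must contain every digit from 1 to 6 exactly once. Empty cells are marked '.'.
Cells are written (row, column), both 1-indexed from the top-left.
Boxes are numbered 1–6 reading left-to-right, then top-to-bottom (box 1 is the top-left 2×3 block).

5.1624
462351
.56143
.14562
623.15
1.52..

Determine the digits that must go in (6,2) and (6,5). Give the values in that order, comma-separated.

For (6,2):
  Row 6 already contains {1, 2, 5}.
  Column 2 already contains {1, 2, 5, 6}.
  Its 2×3 block (box 5) already contains {1, 2, 3, 5, 6}.
  The only value from 1–6 not eliminated is 4, so (6,2) = 4.
For (6,5):
  Row 6 already contains {1, 2, 5}.
  Column 5 already contains {1, 2, 4, 5, 6}.
  Its 2×3 block (box 6) already contains {1, 2, 5}.
  The only value from 1–6 not eliminated is 3, so (6,5) = 3.

4,3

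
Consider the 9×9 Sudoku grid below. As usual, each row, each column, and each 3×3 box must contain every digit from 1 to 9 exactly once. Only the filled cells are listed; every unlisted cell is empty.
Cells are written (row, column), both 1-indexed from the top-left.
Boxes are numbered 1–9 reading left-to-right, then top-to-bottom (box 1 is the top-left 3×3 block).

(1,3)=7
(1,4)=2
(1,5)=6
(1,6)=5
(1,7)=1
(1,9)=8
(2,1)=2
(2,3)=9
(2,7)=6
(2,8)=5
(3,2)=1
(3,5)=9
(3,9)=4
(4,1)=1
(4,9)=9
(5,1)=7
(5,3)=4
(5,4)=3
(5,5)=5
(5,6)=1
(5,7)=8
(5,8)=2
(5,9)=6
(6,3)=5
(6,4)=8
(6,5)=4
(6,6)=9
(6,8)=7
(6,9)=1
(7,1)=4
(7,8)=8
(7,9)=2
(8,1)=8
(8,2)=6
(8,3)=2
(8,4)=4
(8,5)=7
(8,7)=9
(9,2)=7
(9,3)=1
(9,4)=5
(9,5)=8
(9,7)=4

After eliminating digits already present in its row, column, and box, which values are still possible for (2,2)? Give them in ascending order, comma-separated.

Row 2 already contains {2, 5, 6, 9}.
Column 2 already contains {1, 6, 7}.
Its 3×3 block (box 1) already contains {1, 2, 7, 9}.
Removing those from 1–9 leaves {3, 4, 8} as the candidates for (2,2).

3,4,8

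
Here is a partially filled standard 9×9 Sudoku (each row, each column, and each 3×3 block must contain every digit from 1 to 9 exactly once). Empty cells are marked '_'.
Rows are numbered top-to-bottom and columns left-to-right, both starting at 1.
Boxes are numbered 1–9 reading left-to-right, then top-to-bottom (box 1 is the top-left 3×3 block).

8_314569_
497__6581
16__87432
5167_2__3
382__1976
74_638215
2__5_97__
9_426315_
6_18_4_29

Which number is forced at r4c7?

8

Row 4 already contains {1, 2, 3, 5, 6, 7}.
Column 7 already contains {1, 2, 4, 5, 6, 7, 9}.
Its 3×3 block (box 6) already contains {1, 2, 3, 5, 6, 7, 9}.
The only value from 1–9 not eliminated is 8, so r4c7 = 8.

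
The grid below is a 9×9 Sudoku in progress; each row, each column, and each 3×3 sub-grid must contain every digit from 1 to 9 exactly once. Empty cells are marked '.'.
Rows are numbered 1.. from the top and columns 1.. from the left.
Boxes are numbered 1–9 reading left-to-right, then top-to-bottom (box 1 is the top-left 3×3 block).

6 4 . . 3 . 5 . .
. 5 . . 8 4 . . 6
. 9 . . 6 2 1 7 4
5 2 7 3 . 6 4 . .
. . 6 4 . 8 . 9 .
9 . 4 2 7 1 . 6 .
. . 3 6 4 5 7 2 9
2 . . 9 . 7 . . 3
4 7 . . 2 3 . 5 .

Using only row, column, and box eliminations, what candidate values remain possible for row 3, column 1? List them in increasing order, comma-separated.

Row 3 already contains {1, 2, 4, 6, 7, 9}.
Column 1 already contains {2, 4, 5, 6, 9}.
Its 3×3 block (box 1) already contains {4, 5, 6, 9}.
Removing those from 1–9 leaves {3, 8} as the candidates for row 3, column 1.

3,8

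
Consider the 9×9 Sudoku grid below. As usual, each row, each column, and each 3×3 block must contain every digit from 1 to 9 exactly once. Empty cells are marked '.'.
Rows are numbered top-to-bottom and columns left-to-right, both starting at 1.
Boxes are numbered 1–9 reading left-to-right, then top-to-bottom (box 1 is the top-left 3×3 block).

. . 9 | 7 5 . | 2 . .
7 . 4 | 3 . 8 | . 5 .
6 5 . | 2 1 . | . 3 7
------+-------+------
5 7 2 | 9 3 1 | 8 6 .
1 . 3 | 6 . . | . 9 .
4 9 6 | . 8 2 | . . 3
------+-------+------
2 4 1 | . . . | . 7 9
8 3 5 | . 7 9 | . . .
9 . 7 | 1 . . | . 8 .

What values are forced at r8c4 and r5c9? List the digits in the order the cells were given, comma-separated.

For r8c4:
  Row 8 already contains {3, 5, 7, 8, 9}.
  Column 4 already contains {1, 2, 3, 6, 7, 9}.
  Its 3×3 block (box 8) already contains {1, 7, 9}.
  The only value from 1–9 not eliminated is 4, so r8c4 = 4.
For r5c9:
  Consider where 2 can go in row 5.
  r5c2 is out (box 4 already has a 2).
  r5c5 is out (box 5 already has a 2).
  r5c6 is out (column 6 already has a 2).
  r5c7 is out (column 7 already has a 2).
  So the only cell in row 5 that can hold 2 is r5c9.
  So r5c9 = 2.

4,2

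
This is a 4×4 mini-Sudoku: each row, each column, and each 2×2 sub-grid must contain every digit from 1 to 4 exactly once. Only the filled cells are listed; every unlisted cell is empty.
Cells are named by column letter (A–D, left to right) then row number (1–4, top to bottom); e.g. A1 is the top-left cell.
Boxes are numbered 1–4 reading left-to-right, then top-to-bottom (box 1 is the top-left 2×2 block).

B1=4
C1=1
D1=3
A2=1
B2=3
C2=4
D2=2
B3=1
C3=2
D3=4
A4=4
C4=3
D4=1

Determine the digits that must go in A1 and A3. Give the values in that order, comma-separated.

For A1:
  Row 1 already contains {1, 3, 4}.
  Column A already contains {1, 4}.
  Its 2×2 block (box 1) already contains {1, 3, 4}.
  The only value from 1–4 not eliminated is 2, so A1 = 2.
For A3:
  Row 3 already contains {1, 2, 4}.
  Column A already contains {1, 4}.
  Its 2×2 block (box 3) already contains {1, 4}.
  The only value from 1–4 not eliminated is 3, so A3 = 3.

2,3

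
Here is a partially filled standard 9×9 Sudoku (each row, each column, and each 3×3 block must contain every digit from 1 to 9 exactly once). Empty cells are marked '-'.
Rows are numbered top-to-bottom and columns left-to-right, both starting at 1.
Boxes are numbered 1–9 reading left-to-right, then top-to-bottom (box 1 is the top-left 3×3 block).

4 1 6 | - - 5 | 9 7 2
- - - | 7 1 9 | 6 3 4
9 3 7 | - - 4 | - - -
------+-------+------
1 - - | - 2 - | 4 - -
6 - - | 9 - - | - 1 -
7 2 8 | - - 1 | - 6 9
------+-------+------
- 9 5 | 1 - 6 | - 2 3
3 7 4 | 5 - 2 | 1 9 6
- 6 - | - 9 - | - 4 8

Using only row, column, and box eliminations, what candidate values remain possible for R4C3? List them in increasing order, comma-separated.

3,9

Row 4 already contains {1, 2, 4}.
Column 3 already contains {4, 5, 6, 7, 8}.
Its 3×3 block (box 4) already contains {1, 2, 6, 7, 8}.
Removing those from 1–9 leaves {3, 9} as the candidates for R4C3.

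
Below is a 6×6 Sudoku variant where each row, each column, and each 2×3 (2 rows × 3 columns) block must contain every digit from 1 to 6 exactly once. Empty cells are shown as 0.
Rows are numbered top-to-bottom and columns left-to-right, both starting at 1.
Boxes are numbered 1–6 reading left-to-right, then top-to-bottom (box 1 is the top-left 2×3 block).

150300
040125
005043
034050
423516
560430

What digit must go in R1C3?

2

Cell R1C3 itself could take any of {2, 6} by direct elimination.
Consider where 2 can go in row 1.
R1C5 is out (column 5 already has a 2).
R1C6 is out (box 2 already has a 2).
So the only cell in row 1 that can hold 2 is R1C3.
Therefore R1C3 = 2.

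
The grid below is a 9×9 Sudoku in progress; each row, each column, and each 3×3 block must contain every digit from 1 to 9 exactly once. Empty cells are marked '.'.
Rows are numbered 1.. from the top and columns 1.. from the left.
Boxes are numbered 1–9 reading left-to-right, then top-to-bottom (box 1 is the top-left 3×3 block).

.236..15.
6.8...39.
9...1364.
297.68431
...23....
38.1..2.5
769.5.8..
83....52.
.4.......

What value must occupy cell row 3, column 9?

2

Cell row 3, column 9 itself could take any of {2, 7, 8} by direct elimination.
Consider where 2 can go in row 3.
row 3, column 2 is out (column 2 already has a 2).
row 3, column 3 is out (box 1 already has a 2).
row 3, column 4 is out (column 4 already has a 2).
So the only cell in row 3 that can hold 2 is row 3, column 9.
Therefore row 3, column 9 = 2.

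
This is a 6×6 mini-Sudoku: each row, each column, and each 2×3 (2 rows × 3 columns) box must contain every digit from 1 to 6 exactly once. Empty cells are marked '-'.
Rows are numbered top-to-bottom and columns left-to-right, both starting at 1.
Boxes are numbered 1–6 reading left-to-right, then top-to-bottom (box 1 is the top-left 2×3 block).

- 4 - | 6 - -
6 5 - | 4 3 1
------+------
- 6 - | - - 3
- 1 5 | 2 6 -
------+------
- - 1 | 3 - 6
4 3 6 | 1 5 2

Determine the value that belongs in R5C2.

2

Row 5 already contains {1, 3, 6}.
Column 2 already contains {1, 3, 4, 5, 6}.
Its 2×3 block (box 5) already contains {1, 3, 4, 6}.
The only value from 1–6 not eliminated is 2, so R5C2 = 2.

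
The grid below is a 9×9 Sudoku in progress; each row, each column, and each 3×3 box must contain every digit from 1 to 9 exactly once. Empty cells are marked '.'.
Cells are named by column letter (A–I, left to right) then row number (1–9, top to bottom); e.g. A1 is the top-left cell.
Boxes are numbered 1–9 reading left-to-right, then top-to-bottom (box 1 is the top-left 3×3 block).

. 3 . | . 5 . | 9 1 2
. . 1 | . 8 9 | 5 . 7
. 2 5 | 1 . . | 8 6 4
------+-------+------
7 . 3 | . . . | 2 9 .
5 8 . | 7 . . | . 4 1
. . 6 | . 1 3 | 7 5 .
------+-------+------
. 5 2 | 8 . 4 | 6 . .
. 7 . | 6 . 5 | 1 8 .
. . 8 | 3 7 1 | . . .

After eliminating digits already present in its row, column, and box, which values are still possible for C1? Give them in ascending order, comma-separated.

4,7

Row 1 already contains {1, 2, 3, 5, 9}.
Column C already contains {1, 2, 3, 5, 6, 8}.
Its 3×3 block (box 1) already contains {1, 2, 3, 5}.
Removing those from 1–9 leaves {4, 7} as the candidates for C1.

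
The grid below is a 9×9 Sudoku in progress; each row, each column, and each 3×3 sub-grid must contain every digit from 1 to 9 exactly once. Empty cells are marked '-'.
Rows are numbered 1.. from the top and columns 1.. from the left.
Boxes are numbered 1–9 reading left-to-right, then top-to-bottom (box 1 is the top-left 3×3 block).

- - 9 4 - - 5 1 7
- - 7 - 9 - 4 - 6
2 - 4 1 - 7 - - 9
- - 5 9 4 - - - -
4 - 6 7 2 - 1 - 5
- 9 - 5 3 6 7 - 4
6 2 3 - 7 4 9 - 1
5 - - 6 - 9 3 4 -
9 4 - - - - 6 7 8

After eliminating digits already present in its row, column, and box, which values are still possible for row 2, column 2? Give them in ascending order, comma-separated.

Row 2 already contains {4, 6, 7, 9}.
Column 2 already contains {2, 4, 9}.
Its 3×3 block (box 1) already contains {2, 4, 7, 9}.
Removing those from 1–9 leaves {1, 3, 5, 8} as the candidates for row 2, column 2.

1,3,5,8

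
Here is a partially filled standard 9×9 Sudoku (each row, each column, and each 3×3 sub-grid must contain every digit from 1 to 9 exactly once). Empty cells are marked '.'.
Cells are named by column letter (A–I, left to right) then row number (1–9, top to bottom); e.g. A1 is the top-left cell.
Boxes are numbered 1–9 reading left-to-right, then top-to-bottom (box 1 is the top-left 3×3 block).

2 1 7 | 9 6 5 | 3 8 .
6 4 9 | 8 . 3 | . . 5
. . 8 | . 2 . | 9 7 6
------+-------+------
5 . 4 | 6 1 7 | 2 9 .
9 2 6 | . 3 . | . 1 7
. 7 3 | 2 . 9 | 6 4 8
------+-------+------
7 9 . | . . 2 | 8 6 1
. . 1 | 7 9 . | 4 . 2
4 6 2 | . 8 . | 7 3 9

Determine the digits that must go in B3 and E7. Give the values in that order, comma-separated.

5,4

For B3:
  Consider where 5 can go in row 3.
  A3 is out (column A already has a 5).
  D3 is out (box 2 already has a 5).
  F3 is out (column F already has a 5).
  So the only cell in row 3 that can hold 5 is B3.
  So B3 = 5.
For E7:
  Consider where 4 can go in column E.
  E2 is out (row 2 already has a 4).
  E6 is out (row 6 already has a 4).
  So the only cell in column E that can hold 4 is E7.
  So E7 = 4.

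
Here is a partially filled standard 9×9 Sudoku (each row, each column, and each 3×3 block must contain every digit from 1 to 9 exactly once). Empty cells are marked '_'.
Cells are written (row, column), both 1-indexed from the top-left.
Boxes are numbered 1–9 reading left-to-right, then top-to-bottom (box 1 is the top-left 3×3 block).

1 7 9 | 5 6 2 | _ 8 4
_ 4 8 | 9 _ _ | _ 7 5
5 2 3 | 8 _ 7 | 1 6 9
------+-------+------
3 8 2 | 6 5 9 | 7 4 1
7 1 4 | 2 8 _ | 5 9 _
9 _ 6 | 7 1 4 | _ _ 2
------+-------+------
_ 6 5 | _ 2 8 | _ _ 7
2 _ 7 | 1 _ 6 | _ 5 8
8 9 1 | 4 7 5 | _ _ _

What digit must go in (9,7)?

6

Cell (9,7) itself could take any of {2, 3, 6} by direct elimination.
Consider where 6 can go in column 7.
(1,7) is out (row 1 already has a 6).
(2,7) is out (box 3 already has a 6).
(6,7) is out (row 6 already has a 6).
(7,7) is out (row 7 already has a 6).
(8,7) is out (row 8 already has a 6).
So the only cell in column 7 that can hold 6 is (9,7).
Therefore (9,7) = 6.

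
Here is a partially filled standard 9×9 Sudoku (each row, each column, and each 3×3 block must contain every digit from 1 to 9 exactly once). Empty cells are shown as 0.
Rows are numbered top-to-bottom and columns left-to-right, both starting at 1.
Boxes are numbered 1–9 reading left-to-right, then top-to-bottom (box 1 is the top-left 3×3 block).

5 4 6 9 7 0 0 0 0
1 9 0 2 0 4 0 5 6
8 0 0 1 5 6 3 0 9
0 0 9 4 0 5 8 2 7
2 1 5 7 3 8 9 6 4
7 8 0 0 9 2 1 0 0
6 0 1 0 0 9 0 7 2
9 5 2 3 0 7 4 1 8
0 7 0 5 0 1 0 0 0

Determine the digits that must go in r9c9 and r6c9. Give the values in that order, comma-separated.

For r9c9:
  Row 9 already contains {1, 5, 7}.
  Column 9 already contains {2, 4, 6, 7, 8, 9}.
  Its 3×3 block (box 9) already contains {1, 2, 4, 7, 8}.
  The only value from 1–9 not eliminated is 3, so r9c9 = 3.
For r6c9:
  Consider where 5 can go in column 9.
  r1c9 is out (row 1 already has a 5).
  r9c9 is out (row 9 already has a 5).
  So the only cell in column 9 that can hold 5 is r6c9.
  So r6c9 = 5.

3,5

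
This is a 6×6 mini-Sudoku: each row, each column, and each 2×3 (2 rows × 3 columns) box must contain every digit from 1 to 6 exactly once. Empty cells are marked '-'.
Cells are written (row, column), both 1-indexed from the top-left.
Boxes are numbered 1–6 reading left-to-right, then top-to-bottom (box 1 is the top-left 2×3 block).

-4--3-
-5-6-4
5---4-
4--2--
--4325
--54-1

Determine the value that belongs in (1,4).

Cell (1,4) itself could take any of {1, 5} by direct elimination.
Consider where 5 can go in row 1.
(1,1) is out (column 1 already has a 5).
(1,3) is out (column 3 already has a 5).
(1,6) is out (column 6 already has a 5).
So the only cell in row 1 that can hold 5 is (1,4).
Therefore (1,4) = 5.

5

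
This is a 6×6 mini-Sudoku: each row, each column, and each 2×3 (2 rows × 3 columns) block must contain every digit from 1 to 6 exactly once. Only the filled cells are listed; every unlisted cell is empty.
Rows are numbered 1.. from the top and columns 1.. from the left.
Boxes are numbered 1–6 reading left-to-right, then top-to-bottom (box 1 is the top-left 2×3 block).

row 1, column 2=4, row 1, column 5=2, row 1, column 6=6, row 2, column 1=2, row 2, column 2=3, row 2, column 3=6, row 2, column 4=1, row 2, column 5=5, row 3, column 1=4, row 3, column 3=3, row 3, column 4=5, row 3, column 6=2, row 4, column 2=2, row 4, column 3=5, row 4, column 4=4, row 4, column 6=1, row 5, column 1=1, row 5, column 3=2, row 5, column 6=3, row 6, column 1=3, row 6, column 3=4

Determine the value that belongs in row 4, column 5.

Cell row 4, column 5 itself could take any of {3, 6} by direct elimination.
Consider where 3 can go in box 4.
row 3, column 5 is out (row 3 already has a 3).
So the only cell in box 4 that can hold 3 is row 4, column 5.
Therefore row 4, column 5 = 3.

3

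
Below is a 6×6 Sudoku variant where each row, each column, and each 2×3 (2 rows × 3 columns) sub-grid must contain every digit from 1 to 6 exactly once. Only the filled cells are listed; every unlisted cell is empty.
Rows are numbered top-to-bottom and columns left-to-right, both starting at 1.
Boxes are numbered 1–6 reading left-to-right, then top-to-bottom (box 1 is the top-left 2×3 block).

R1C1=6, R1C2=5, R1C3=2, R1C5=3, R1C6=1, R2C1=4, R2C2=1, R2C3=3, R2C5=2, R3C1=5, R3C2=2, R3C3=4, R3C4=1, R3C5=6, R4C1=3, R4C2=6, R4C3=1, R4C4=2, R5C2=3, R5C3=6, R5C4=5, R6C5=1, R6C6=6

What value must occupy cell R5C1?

Cell R5C1 itself could take any of {1, 2} by direct elimination.
Consider where 1 can go in box 5.
R6C1 is out (row 6 already has a 1).
R6C2 is out (row 6 already has a 1).
R6C3 is out (row 6 already has a 1).
So the only cell in box 5 that can hold 1 is R5C1.
Therefore R5C1 = 1.

1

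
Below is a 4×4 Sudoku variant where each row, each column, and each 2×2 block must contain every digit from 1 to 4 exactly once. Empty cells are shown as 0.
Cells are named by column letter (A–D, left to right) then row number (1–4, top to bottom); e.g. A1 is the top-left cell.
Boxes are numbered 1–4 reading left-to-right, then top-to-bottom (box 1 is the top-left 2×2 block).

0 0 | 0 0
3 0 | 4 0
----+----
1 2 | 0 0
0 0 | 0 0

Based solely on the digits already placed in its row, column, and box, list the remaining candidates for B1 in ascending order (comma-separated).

Row 1 already contains {}.
Column B already contains {2}.
Its 2×2 block (box 1) already contains {3}.
Removing those from 1–4 leaves {1, 4} as the candidates for B1.

1,4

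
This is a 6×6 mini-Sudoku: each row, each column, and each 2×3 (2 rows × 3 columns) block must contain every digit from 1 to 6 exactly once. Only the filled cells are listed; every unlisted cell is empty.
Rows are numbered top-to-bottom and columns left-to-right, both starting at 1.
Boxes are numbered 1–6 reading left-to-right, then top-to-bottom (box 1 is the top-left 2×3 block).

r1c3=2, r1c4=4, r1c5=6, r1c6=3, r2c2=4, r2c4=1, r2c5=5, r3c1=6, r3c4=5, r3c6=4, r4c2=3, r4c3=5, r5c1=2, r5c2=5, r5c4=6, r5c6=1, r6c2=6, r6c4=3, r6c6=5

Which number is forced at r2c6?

Row 2 already contains {1, 4, 5}.
Column 6 already contains {1, 3, 4, 5}.
Its 2×3 block (box 2) already contains {1, 3, 4, 5, 6}.
The only value from 1–6 not eliminated is 2, so r2c6 = 2.

2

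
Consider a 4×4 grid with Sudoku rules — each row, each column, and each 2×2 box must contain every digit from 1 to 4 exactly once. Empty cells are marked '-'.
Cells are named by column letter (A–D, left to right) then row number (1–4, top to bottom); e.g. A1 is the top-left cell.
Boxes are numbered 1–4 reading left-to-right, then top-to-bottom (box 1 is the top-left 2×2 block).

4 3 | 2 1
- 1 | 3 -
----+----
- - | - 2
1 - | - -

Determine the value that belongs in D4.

Cell D4 itself could take any of {3, 4} by direct elimination.
Consider where 3 can go in column D.
D2 is out (row 2 already has a 3).
So the only cell in column D that can hold 3 is D4.
Therefore D4 = 3.

3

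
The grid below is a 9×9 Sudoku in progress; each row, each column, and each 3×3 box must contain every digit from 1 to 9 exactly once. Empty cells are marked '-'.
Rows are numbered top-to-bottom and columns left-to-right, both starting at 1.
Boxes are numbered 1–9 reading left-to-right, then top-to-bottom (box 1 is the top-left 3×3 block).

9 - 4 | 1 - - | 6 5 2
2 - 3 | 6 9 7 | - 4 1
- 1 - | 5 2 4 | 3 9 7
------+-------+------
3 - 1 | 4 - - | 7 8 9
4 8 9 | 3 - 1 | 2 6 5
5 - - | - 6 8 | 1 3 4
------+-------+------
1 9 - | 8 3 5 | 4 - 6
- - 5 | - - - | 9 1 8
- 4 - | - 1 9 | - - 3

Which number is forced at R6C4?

Cell R6C4 itself could take any of {2, 7, 9} by direct elimination.
Consider where 9 can go in row 6.
R6C2 is out (column 2 already has a 9).
R6C3 is out (column 3 already has a 9).
So the only cell in row 6 that can hold 9 is R6C4.
Therefore R6C4 = 9.

9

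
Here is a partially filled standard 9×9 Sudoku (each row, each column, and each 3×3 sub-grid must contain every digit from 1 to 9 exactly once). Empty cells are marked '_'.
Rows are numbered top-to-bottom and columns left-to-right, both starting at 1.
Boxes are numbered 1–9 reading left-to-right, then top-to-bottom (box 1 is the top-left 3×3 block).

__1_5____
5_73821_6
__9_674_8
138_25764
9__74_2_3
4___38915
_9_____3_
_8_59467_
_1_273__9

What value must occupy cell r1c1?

Cell r1c1 itself could take any of {2, 3, 6, 8} by direct elimination.
Consider where 8 can go in box 1.
r1c2 is out (column 2 already has a 8).
r2c2 is out (row 2 already has a 8).
r3c1 is out (row 3 already has a 8).
r3c2 is out (row 3 already has a 8).
So the only cell in box 1 that can hold 8 is r1c1.
Therefore r1c1 = 8.

8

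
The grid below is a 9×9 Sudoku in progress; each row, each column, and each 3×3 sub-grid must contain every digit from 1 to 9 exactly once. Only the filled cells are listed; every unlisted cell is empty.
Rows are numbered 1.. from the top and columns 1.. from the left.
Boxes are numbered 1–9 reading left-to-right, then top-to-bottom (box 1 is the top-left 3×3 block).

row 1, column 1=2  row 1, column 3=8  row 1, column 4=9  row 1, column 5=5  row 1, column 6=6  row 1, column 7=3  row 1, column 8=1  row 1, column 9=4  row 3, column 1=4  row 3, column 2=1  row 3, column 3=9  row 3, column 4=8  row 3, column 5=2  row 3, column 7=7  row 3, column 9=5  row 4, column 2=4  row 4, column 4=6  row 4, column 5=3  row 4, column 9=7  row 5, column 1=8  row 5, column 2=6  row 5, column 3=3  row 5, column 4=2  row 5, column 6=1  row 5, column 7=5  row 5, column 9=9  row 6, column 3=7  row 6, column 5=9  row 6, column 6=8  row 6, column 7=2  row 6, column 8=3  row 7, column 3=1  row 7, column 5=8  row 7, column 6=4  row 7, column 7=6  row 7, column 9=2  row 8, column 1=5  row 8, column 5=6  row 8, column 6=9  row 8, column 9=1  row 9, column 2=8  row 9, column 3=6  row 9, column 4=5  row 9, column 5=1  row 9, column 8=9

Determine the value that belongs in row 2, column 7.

Cell row 2, column 7 itself could take any of {8, 9} by direct elimination.
Consider where 9 can go in box 3.
row 2, column 8 is out (column 8 already has a 9).
row 2, column 9 is out (column 9 already has a 9).
row 3, column 8 is out (row 3 already has a 9).
So the only cell in box 3 that can hold 9 is row 2, column 7.
Therefore row 2, column 7 = 9.

9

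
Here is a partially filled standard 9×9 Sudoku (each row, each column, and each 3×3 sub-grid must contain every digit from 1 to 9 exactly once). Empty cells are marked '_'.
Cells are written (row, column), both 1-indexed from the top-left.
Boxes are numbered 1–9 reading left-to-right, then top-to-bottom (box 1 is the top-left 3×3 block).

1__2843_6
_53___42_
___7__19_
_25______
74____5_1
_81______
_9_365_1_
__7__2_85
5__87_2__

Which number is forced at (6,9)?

2

Cell (6,9) itself could take any of {2, 3, 4, 7, 9} by direct elimination.
Consider where 2 can go in box 6.
(4,7) is out (row 4 already has a 2). (4,8) is out (row 4 already has a 2). (4,9) is out (row 4 already has a 2). (5,8) is out (column 8 already has a 2). The remaining empty cells in box 6 are similarly blocked.
So the only cell in box 6 that can hold 2 is (6,9).
Therefore (6,9) = 2.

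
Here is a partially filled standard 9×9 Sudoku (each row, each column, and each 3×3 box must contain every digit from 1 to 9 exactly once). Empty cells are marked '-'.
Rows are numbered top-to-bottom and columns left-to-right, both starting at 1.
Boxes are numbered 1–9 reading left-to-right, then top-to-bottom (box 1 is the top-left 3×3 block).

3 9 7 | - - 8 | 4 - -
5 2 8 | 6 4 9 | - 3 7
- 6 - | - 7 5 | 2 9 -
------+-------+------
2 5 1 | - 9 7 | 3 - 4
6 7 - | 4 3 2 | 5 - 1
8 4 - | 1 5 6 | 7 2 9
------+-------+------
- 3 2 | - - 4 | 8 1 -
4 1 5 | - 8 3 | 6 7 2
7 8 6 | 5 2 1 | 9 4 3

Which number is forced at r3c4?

3

Row 3 already contains {2, 5, 6, 7, 9}.
Column 4 already contains {1, 4, 5, 6}.
Its 3×3 block (box 2) already contains {4, 5, 6, 7, 8, 9}.
The only value from 1–9 not eliminated is 3, so r3c4 = 3.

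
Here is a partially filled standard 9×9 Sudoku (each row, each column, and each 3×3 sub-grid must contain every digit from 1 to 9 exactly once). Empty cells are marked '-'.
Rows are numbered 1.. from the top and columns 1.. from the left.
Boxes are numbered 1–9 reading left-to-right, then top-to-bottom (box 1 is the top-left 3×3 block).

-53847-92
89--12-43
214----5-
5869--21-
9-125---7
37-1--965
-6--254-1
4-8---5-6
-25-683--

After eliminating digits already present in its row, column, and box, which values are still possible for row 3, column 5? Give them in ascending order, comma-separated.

3,9

Row 3 already contains {1, 2, 4, 5}.
Column 5 already contains {1, 2, 4, 5, 6}.
Its 3×3 block (box 2) already contains {1, 2, 4, 7, 8}.
Removing those from 1–9 leaves {3, 9} as the candidates for row 3, column 5.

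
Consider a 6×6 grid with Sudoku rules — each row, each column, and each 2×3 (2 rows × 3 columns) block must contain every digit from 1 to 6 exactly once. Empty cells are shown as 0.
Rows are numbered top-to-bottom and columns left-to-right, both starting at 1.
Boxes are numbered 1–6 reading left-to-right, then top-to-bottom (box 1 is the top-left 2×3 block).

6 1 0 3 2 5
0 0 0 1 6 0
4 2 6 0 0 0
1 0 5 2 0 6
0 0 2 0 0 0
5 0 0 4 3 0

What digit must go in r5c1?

3

Row 5 already contains {2}.
Column 1 already contains {1, 4, 5, 6}.
Its 2×3 block (box 5) already contains {2, 5}.
The only value from 1–6 not eliminated is 3, so r5c1 = 3.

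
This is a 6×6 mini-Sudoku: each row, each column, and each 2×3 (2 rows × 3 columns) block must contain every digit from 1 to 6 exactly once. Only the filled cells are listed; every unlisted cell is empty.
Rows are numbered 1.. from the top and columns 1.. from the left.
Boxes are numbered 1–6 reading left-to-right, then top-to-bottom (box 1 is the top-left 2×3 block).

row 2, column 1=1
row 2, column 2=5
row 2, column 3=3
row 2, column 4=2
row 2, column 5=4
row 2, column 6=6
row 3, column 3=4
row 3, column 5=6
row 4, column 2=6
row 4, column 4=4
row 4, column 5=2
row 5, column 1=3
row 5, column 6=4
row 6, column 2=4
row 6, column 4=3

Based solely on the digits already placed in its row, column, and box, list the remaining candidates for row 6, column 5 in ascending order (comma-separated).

Row 6 already contains {3, 4}.
Column 5 already contains {2, 4, 6}.
Its 2×3 block (box 6) already contains {3, 4}.
Removing those from 1–6 leaves {1, 5} as the candidates for row 6, column 5.

1,5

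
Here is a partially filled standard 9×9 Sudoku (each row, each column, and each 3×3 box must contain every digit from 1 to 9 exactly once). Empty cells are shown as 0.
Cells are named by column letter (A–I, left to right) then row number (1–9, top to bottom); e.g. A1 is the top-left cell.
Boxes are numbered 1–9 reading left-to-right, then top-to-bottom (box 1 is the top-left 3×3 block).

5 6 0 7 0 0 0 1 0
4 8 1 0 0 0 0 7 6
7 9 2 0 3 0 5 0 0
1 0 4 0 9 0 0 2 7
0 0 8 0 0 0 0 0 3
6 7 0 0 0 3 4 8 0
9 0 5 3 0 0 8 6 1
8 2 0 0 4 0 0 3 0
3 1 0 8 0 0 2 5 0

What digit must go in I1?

2

Cell I1 itself could take any of {2, 4, 8, 9} by direct elimination.
Consider where 2 can go in box 3.
G1 is out (column G already has a 2).
G2 is out (column G already has a 2).
H3 is out (row 3 already has a 2).
I3 is out (row 3 already has a 2).
So the only cell in box 3 that can hold 2 is I1.
Therefore I1 = 2.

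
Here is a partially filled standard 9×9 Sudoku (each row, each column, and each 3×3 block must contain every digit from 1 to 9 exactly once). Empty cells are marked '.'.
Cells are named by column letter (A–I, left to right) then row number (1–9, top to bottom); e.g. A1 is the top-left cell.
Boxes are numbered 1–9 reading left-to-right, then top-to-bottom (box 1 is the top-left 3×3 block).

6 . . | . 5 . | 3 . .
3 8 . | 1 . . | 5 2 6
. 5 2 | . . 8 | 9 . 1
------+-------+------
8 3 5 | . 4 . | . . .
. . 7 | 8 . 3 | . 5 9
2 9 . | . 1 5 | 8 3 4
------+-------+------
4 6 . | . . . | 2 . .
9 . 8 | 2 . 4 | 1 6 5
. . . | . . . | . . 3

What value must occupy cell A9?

Cell A9 itself could take any of {1, 5, 7} by direct elimination.
Consider where 5 can go in box 7.
C7 is out (column C already has a 5).
B8 is out (row 8 already has a 5).
B9 is out (column B already has a 5).
C9 is out (column C already has a 5).
So the only cell in box 7 that can hold 5 is A9.
Therefore A9 = 5.

5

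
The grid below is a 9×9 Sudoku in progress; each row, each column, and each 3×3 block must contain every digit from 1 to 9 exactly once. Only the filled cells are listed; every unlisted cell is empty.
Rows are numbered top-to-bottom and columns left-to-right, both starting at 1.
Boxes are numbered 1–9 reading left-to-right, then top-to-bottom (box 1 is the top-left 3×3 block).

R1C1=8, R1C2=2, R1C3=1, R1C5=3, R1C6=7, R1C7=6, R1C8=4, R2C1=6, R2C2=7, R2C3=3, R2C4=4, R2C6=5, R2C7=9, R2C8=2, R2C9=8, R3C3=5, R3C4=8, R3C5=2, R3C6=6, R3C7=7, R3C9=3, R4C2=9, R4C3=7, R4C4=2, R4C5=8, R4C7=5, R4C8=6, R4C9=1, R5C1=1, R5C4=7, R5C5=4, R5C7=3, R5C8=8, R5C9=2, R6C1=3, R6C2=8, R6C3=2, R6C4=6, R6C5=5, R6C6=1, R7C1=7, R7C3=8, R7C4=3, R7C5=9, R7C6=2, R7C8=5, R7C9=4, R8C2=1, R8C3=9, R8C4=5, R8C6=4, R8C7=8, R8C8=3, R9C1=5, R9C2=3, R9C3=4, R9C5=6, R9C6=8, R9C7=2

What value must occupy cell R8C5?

7

Row 8 already contains {1, 3, 4, 5, 8, 9}.
Column 5 already contains {2, 3, 4, 5, 6, 8, 9}.
Its 3×3 block (box 8) already contains {2, 3, 4, 5, 6, 8, 9}.
The only value from 1–9 not eliminated is 7, so R8C5 = 7.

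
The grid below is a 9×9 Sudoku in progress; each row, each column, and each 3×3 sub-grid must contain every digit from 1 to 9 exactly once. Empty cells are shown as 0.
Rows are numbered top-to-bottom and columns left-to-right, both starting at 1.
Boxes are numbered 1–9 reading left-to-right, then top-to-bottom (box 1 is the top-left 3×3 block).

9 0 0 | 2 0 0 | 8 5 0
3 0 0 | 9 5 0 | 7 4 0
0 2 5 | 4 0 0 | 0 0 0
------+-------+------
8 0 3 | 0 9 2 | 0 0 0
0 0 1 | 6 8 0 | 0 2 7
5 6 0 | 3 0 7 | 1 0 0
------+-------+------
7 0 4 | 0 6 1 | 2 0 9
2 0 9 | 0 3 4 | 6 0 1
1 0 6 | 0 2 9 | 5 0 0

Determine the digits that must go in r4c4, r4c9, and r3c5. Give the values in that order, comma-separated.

1,5,7

For r4c4:
  Consider where 1 can go in column 4.
  r7c4 is out (row 7 already has a 1).
  r8c4 is out (row 8 already has a 1).
  r9c4 is out (row 9 already has a 1).
  So the only cell in column 4 that can hold 1 is r4c4.
  So r4c4 = 1.
For r4c9:
  Consider where 5 can go in box 6.
  r4c7 is out (column 7 already has a 5).
  r4c8 is out (column 8 already has a 5).
  r5c7 is out (column 7 already has a 5).
  r6c8 is out (row 6 already has a 5).
  r6c9 is out (row 6 already has a 5).
  So the only cell in box 6 that can hold 5 is r4c9.
  So r4c9 = 5.
For r3c5:
  Consider where 7 can go in row 3.
  r3c1 is out (column 1 already has a 7).
  r3c6 is out (column 6 already has a 7).
  r3c7 is out (column 7 already has a 7).
  r3c8 is out (box 3 already has a 7).
  r3c9 is out (column 9 already has a 7).
  So the only cell in row 3 that can hold 7 is r3c5.
  So r3c5 = 7.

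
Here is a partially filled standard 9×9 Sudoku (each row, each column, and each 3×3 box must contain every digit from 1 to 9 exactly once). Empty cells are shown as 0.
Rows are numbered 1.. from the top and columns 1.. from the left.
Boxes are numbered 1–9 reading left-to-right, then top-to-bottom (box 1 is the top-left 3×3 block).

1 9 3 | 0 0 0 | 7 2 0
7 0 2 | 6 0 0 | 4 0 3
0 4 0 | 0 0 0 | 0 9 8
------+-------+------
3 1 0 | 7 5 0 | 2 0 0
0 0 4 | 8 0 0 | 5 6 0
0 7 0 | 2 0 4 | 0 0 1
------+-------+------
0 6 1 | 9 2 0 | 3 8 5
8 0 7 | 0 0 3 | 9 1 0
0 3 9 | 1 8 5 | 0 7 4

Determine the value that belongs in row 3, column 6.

Cell row 3, column 6 itself could take any of {1, 2, 7} by direct elimination.
Consider where 2 can go in box 2.
row 1, column 4 is out (row 1 already has a 2). row 1, column 5 is out (row 1 already has a 2). row 1, column 6 is out (row 1 already has a 2). row 2, column 5 is out (row 2 already has a 2). The remaining empty cells in box 2 are similarly blocked.
So the only cell in box 2 that can hold 2 is row 3, column 6.
Therefore row 3, column 6 = 2.

2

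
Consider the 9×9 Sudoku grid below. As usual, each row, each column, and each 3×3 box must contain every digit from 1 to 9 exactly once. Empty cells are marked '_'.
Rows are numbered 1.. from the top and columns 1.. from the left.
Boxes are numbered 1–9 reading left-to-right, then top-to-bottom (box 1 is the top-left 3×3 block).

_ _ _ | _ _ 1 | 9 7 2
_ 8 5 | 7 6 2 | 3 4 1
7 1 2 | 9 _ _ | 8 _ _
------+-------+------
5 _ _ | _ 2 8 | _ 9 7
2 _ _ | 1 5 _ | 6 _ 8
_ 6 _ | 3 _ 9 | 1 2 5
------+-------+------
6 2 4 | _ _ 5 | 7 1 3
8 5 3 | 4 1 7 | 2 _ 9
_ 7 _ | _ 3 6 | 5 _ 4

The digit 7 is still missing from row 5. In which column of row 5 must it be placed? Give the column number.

3

Consider where 7 can go in row 5.
row 5, column 2 is out (column 2 already has a 7).
row 5, column 6 is out (column 6 already has a 7).
row 5, column 8 is out (column 8 already has a 7).
So the only cell in row 5 that can hold 7 is row 5, column 3.
That is column 3.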